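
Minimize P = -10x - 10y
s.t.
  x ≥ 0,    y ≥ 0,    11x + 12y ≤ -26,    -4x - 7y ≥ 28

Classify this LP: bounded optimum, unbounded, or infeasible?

The boundaries x = 0 and -4x - 7y = 28 meet at (0, -4), but that point violates y ≥ 0. Every candidate vertex is excluded by some other constraint, so the feasible region is empty.

infeasible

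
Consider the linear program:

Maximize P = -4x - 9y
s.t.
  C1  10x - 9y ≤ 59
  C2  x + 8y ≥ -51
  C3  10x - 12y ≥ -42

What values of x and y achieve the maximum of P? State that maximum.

Feasible corners and P = -4x - 9y:
  (13/89, -569/89) → P = 5069/89
  (181/5, 101/3) → P = -2239/5
  (-237/23, -117/23) → P = 87

x = -237/23, y = -117/23, maximum P = 87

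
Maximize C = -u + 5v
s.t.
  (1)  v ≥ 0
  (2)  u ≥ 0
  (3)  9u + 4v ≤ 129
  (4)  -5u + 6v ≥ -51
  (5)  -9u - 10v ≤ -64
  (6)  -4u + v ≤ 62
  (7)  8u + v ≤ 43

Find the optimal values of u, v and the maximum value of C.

Feasible corners and C = -u + 5v:
  (0, 129/4) → C = 645/4
  (0, 32/5) → C = 32
  (43/23, 645/23) → C = 3182/23
  (366/71, 125/71) → C = 259/71

u = 0, v = 129/4, maximum C = 645/4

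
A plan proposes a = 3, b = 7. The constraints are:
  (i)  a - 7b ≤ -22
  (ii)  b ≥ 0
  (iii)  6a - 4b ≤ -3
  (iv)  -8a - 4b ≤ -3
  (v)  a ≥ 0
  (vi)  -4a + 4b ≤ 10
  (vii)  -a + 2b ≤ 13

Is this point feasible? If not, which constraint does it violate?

Constraint (vi): -4a + 4b = 16, which is not ≤ 10. All other constraints are satisfied.

not feasible — violates (vi)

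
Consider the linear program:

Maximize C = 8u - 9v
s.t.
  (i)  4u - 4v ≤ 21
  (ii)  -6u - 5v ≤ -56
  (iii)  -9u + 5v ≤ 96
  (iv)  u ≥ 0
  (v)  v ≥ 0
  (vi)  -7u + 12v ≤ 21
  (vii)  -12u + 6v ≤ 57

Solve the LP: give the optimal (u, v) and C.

Vertices and C = 8u - 9v:
  (329/44, 49/22) → C = 875/22
  (84/5, 231/20) → C = 609/20
  (567/107, 518/107) → C = -126/107

The optimum lies where 4u - 4v = 21 and -6u - 5v = -56.
Solving simultaneously gives u = 329/44, v = 49/22.

u = 329/44, v = 49/22, maximum C = 875/22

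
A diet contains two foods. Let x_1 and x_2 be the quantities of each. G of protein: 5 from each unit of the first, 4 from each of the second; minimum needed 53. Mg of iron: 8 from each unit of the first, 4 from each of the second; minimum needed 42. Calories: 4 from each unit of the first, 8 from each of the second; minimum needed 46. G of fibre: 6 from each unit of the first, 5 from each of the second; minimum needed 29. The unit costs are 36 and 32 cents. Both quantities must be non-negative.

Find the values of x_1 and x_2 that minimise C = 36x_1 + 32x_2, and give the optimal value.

Feasible corners and C = 36x_1 + 32x_2:
  (0, 53/4) → C = 424
  (23/2, 0) → C = 414
  (10, 3/4) → C = 384
The feasible region is unbounded (it extends along (0, 1), (1, 0)), but C strictly increases along every unbounded feasible direction, so there is no improving ray and the minimum is attained at a vertex.

x_1 = 10, x_2 = 3/4, minimum C = 384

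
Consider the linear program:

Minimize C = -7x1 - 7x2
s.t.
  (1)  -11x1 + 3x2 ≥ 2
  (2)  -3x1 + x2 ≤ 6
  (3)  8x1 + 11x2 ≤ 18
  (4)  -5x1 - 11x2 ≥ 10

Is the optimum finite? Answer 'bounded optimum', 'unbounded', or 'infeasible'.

Feasible corners and C = -7x1 - 7x2:
  (-13/34, -25/34) → C = 133/17
  (-2, 0) → C = 14
The feasible region has finitely many vertices and no improving ray; the minimum is 133/17 at (-13/34, -25/34).

bounded optimum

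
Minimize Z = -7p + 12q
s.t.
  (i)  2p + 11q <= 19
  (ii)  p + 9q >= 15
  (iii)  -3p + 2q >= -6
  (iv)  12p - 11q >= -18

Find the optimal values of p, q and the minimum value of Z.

p = 6/7, q = 11/7, minimum Z = 90/7

Vertices and Z = -7p + 12q:
  (6/7, 11/7) → Z = 90/7
  (1/14, 12/7) → Z = 281/14
  (3/119, 198/119) → Z = 2355/119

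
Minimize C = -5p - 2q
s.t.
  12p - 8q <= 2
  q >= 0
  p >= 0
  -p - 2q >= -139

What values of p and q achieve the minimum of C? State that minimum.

p = 279/8, q = 833/16, minimum C = -557/2

Feasible corners and C = -5p - 2q:
  (1/6, 0) → C = -5/6
  (279/8, 833/16) → C = -557/2
  (0, 0) → C = 0
  (0, 139/2) → C = -139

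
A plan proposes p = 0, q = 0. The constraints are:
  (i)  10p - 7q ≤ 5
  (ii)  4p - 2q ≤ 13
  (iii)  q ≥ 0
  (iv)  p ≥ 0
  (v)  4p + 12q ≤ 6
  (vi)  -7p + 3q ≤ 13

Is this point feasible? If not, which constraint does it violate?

(i): 0 ≤ 5 ✓
(ii): 0 ≤ 13 ✓
(iii): 0 ≥ 0 ✓
(iv): 0 ≥ 0 ✓
(v): 0 ≤ 6 ✓
(vi): 0 ≤ 13 ✓

feasible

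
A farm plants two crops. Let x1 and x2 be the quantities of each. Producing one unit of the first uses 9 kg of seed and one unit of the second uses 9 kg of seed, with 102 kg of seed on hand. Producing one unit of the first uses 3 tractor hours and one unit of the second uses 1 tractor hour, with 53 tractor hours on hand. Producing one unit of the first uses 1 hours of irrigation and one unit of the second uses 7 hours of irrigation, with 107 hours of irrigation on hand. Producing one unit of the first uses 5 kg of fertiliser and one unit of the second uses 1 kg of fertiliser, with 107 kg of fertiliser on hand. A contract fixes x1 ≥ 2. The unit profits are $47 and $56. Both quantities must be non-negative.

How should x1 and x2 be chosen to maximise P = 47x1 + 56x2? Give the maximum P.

x1 = 2, x2 = 28/3, maximum P = 1850/3

Vertices and P = 47x1 + 56x2:
  (34/3, 0) → P = 1598/3
  (2, 0) → P = 94
  (2, 28/3) → P = 1850/3

The optimum lies where 9x1 + 9x2 = 102 and x1 = 2.
Solving simultaneously gives x1 = 2, x2 = 28/3.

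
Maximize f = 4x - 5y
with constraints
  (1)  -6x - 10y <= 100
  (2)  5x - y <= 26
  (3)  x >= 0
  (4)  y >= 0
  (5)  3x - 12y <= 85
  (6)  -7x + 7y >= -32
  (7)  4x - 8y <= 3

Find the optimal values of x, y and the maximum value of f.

Corner points and f = 4x - 5y:
  (205/36, 89/36) → f = 125/12
  (0, 0) → f = 0
  (3/4, 0) → f = 3
The feasible region is unbounded (it extends along (0, 1), (1, 5)), but f strictly decreases along every unbounded feasible direction, so there is no improving ray and the maximum is attained at a vertex.

x = 205/36, y = 89/36, maximum f = 125/12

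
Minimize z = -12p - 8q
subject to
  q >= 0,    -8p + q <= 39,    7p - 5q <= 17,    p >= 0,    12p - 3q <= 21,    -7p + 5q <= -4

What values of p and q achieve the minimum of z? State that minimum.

p = 31/13, q = 33/13, minimum z = -636/13

Extreme points and z = -12p - 8q:
  (7/4, 0) → z = -21
  (4/7, 0) → z = -48/7
  (31/13, 33/13) → z = -636/13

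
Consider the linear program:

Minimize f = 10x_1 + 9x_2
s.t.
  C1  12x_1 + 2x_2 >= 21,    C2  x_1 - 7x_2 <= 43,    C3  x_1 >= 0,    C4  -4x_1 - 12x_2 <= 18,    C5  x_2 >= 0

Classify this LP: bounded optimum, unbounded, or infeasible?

bounded optimum

Corner points and f = 10x_1 + 9x_2:
  (0, 21/2) → f = 189/2
  (7/4, 0) → f = 35/2
  (43, 0) → f = 430
The feasible region has finitely many vertices and no improving ray; the minimum is 35/2 at (7/4, 0).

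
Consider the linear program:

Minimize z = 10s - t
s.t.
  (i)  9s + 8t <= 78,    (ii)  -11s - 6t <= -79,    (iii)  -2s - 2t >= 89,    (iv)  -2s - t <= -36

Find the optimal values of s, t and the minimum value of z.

s = 161/2, t = -125, minimum z = 930

Extreme points and z = 10s - t:
  (434, -957/2) → z = 9637/2
  (137, -238) → z = 1608
  (161/2, -125) → z = 930
The feasible region is unbounded (it extends along (6, -11), (8, -9)), but z strictly increases along every unbounded feasible direction, so there is no improving ray and the minimum is attained at a vertex.

The optimum lies where -2s - 2t = 89 and -2s - t = -36.
Solving simultaneously gives s = 161/2, t = -125.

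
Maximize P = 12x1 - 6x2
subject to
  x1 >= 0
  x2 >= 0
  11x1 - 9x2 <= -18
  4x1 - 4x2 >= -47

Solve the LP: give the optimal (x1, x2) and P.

Corner points and P = 12x1 - 6x2:
  (0, 2) → P = -12
  (0, 47/4) → P = -141/2
  (351/8, 445/8) → P = 771/4

The binding constraints are 11x1 - 9x2 = -18 and 4x1 - 4x2 = -47.
Solving simultaneously gives x1 = 351/8, x2 = 445/8.

x1 = 351/8, x2 = 445/8, maximum P = 771/4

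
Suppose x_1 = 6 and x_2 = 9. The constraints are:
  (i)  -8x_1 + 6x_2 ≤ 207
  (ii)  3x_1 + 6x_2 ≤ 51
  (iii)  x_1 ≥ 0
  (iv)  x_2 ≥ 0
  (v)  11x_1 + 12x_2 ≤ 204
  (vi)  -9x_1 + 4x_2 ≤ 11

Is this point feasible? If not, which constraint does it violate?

Constraint (ii): 3x_1 + 6x_2 = 72, which is not ≤ 51. All other constraints are satisfied.

not feasible — violates (ii)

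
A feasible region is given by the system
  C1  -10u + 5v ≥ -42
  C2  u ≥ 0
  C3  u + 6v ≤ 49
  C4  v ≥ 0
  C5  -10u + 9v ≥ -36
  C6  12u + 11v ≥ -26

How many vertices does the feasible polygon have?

5

Pairwise boundary intersections that survive every other constraint:
  (497/65, 448/65)
  (99/20, 3/2)
  (0, 49/6)
  (0, 0)
  (18/5, 0)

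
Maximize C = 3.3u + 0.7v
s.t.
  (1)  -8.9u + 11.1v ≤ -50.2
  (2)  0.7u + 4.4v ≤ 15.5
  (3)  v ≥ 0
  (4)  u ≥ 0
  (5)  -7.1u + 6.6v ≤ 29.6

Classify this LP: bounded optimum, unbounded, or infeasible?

Extreme points and C = 3.3u + 0.7v:
  (39293/4693, 10281/4693) → C = 684318/23465
  (502/89, 0) → C = 8283/445
  (155/7, 0) → C = 1023/14
The feasible region has finitely many vertices and no improving ray; the maximum is 1023/14 at (155/7, 0).

bounded optimum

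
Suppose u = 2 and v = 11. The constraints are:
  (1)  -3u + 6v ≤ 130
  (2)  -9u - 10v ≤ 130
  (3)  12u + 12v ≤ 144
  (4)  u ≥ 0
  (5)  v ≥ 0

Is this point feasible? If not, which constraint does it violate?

Constraint (3): 12u + 12v = 156, which is not ≤ 144. All other constraints are satisfied.

not feasible — violates (3)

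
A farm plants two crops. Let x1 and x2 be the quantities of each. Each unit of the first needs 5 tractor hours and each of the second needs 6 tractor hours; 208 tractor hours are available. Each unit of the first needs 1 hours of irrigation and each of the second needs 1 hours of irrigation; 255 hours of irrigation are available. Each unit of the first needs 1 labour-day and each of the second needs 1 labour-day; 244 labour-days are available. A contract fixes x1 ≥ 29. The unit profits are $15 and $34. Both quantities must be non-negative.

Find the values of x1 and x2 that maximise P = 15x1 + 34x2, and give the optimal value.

x1 = 29, x2 = 21/2, maximum P = 792

Corner points and P = 15x1 + 34x2:
  (208/5, 0) → P = 624
  (29, 0) → P = 435
  (29, 21/2) → P = 792

At the optimal vertex, 5x1 + 6x2 = 208 and x1 = 29.
Solving simultaneously gives x1 = 29, x2 = 21/2.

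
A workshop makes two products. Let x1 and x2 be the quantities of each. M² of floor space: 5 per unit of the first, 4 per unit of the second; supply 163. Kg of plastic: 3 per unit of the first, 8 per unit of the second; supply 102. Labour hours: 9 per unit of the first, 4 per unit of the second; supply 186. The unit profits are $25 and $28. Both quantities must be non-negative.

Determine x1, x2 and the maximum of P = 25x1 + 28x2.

Corner points and P = 25x1 + 28x2:
  (0, 0) → P = 0
  (0, 51/4) → P = 357
  (62/3, 0) → P = 1550/3
  (18, 6) → P = 618

x1 = 18, x2 = 6, maximum P = 618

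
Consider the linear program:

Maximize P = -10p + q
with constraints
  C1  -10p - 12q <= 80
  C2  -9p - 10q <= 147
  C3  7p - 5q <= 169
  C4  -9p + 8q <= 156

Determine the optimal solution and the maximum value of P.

p = -628/47, q = 210/47, maximum P = 6490/47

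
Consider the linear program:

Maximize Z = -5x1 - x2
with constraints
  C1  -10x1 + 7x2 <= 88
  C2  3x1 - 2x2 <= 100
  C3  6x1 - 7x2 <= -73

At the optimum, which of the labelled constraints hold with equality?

C1 and C3

Feasible corners and Z = -5x1 - x2:
  (876, 1264) → Z = -5644
  (-15/4, 101/14) → Z = 323/28
  (94, 91) → Z = -561

The maximum is at (-15/4, 101/14). Substituting into each constraint, equality holds for C1 and C3; the remaining constraints have slack.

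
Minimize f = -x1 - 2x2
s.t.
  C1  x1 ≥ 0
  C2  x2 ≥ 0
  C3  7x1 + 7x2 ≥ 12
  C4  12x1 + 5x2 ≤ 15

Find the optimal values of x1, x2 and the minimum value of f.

Vertices and f = -x1 - 2x2:
  (0, 12/7) → f = -24/7
  (0, 3) → f = -6
  (45/49, 39/49) → f = -123/49

At the optimal vertex, x1 = 0 and 12x1 + 5x2 = 15.
Solving simultaneously gives x1 = 0, x2 = 3.

x1 = 0, x2 = 3, minimum f = -6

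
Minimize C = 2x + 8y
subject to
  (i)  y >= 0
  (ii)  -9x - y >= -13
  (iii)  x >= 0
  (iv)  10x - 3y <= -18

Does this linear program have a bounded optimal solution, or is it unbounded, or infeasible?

bounded optimum

Corner points and C = 2x + 8y:
  (0, 13) → C = 104
  (21/37, 292/37) → C = 2378/37
  (0, 6) → C = 48
The feasible region has finitely many vertices and no improving ray; the minimum is 48 at (0, 6).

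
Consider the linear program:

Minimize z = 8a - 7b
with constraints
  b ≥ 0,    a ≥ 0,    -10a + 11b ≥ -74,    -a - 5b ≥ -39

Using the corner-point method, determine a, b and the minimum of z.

a = 0, b = 39/5, minimum z = -273/5

Corner points and z = 8a - 7b:
  (0, 0) → z = 0
  (37/5, 0) → z = 296/5
  (0, 39/5) → z = -273/5
  (799/61, 316/61) → z = 4180/61

The optimum lies where a = 0 and -a - 5b = -39.
Solving simultaneously gives a = 0, b = 39/5.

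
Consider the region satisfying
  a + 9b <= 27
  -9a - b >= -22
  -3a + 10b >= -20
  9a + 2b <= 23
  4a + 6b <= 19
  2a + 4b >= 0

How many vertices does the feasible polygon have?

The feasible vertices (each the meet of two boundaries and inside every other half-plane) are:
  (3/10, 89/30)
  (-54/7, 27/7)
  (80/31, -38/31)
  (7/3, 1)
  (5/2, -5/4)
  (50/23, 79/46)

6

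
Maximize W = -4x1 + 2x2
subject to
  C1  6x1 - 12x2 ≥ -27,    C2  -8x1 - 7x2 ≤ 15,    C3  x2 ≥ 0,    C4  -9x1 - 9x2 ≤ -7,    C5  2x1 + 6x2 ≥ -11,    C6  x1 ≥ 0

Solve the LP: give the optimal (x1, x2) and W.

Corner points and W = -4x1 + 2x2:
  (0, 9/4) → W = 9/2
  (7/9, 0) → W = -28/9
  (0, 7/9) → W = 14/9
The feasible region is unbounded (it extends along (1, 0), (2, 1)), but W strictly decreases along every unbounded feasible direction, so there is no improving ray and the maximum is attained at a vertex.

x1 = 0, x2 = 9/4, maximum W = 9/2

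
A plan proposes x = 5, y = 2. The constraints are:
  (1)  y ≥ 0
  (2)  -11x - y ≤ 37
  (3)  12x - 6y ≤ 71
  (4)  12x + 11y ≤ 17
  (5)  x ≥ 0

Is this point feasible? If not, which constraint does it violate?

not feasible — violates (4)

Constraint (4): 12x + 11y = 82, which is not ≤ 17. All other constraints are satisfied.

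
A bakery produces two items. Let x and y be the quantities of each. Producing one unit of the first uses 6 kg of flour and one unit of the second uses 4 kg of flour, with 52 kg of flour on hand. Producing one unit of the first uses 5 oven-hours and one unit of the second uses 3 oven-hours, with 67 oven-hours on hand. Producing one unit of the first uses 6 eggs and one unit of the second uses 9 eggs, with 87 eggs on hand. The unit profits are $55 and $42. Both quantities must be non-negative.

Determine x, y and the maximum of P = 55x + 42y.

x = 4, y = 7, maximum P = 514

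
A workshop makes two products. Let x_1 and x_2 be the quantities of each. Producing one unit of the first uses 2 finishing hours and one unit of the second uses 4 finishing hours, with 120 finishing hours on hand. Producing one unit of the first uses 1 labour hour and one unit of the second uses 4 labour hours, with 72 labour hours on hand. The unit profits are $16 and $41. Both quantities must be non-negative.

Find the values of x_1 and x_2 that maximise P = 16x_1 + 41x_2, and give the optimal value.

x_1 = 48, x_2 = 6, maximum P = 1014

Feasible corners and P = 16x_1 + 41x_2:
  (0, 0) → P = 0
  (0, 18) → P = 738
  (60, 0) → P = 960
  (48, 6) → P = 1014

The binding constraints are 2x_1 + 4x_2 = 120 and x_1 + 4x_2 = 72.
Solving simultaneously gives x_1 = 48, x_2 = 6.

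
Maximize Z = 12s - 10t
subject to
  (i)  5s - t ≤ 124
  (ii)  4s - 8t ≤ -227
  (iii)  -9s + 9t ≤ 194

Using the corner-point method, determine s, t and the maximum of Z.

s = 1219/36, t = 1631/36, maximum Z = -841/18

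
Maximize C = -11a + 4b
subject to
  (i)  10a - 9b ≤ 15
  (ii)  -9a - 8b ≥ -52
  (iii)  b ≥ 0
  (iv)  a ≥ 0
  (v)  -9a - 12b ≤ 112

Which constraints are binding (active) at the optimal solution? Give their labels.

(ii) and (iv)

Vertices and C = -11a + 4b:
  (84/23, 55/23) → C = -704/23
  (3/2, 0) → C = -33/2
  (0, 13/2) → C = 26
  (0, 0) → C = 0

The maximum is at (0, 13/2). Substituting into each constraint, equality holds for (ii) and (iv); the remaining constraints have slack.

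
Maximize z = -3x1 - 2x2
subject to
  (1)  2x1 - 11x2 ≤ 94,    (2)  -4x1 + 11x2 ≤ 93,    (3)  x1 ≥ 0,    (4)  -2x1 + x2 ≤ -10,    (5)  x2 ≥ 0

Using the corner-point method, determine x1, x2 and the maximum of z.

Feasible corners and z = -3x1 - 2x2:
  (47, 0) → z = -141
  (203/18, 113/9) → z = -1061/18
  (5, 0) → z = -15
The feasible region is unbounded (it extends along (11, 2), (11, 4)), but z strictly decreases along every unbounded feasible direction, so there is no improving ray and the maximum is attained at a vertex.

The optimum lies where -2x1 + x2 = -10 and x2 = 0.
Solving simultaneously gives x1 = 5, x2 = 0.

x1 = 5, x2 = 0, maximum z = -15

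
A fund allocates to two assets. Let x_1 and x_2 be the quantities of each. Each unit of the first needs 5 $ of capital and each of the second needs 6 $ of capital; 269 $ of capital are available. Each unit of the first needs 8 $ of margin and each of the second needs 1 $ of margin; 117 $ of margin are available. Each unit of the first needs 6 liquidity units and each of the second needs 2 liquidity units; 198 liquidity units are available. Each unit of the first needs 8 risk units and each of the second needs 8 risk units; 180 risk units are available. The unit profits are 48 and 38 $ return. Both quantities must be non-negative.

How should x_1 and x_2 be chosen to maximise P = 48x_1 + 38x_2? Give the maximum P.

Extreme points and P = 48x_1 + 38x_2:
  (0, 0) → P = 0
  (0, 45/2) → P = 855
  (117/8, 0) → P = 702
  (27/2, 9) → P = 990

The binding constraints are 8x_1 + x_2 = 117 and 8x_1 + 8x_2 = 180.
Solving simultaneously gives x_1 = 27/2, x_2 = 9.

x_1 = 27/2, x_2 = 9, maximum P = 990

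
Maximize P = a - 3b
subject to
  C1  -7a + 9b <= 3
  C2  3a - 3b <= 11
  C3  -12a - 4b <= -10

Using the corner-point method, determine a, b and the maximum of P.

Extreme points and P = a - 3b:
  (18, 43/3) → P = -25
  (39/68, 53/68) → P = -30/17
  (37/24, -17/8) → P = 95/12

The binding constraints are 3a - 3b = 11 and -12a - 4b = -10.
Solving simultaneously gives a = 37/24, b = -17/8.

a = 37/24, b = -17/8, maximum P = 95/12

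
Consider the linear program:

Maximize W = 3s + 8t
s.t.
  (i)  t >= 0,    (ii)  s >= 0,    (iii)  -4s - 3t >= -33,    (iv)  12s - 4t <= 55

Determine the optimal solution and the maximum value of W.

Vertices and W = 3s + 8t:
  (0, 0) → W = 0
  (55/12, 0) → W = 55/4
  (0, 11) → W = 88
  (297/52, 44/13) → W = 2299/52

The optimum lies where s = 0 and -4s - 3t = -33.
Solving simultaneously gives s = 0, t = 11.

s = 0, t = 11, maximum W = 88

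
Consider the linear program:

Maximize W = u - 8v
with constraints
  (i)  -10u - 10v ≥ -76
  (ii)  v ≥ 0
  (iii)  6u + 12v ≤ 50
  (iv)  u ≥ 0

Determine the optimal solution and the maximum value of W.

u = 38/5, v = 0, maximum W = 38/5

Extreme points and W = u - 8v:
  (38/5, 0) → W = 38/5
  (103/15, 11/15) → W = 1
  (0, 0) → W = 0
  (0, 25/6) → W = -100/3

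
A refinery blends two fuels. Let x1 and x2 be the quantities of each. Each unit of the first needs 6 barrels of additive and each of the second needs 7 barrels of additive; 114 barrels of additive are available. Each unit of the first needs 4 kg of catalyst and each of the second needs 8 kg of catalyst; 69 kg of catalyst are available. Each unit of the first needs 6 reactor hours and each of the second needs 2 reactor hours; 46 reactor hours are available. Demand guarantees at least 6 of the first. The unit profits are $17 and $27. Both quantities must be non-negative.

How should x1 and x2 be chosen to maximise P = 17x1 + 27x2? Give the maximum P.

x1 = 6, x2 = 5, maximum P = 237

Vertices and P = 17x1 + 27x2:
  (23/3, 0) → P = 391/3
  (6, 0) → P = 102
  (6, 5) → P = 237

At the optimal vertex, 6x1 + 2x2 = 46 and x1 = 6.
Solving simultaneously gives x1 = 6, x2 = 5.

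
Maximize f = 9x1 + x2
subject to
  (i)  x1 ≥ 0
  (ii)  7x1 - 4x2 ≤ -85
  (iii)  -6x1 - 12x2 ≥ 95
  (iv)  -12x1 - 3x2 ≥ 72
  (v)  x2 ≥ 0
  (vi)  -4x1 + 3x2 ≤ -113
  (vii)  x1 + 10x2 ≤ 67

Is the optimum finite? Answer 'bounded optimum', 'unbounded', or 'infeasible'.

infeasible

The boundaries -4x1 + 3x2 = -113 and x1 + 10x2 = 67 meet at (1331/43, 155/43), but that point violates 7x1 - 4x2 ≤ -85. Every candidate vertex is excluded by some other constraint, so the feasible region is empty.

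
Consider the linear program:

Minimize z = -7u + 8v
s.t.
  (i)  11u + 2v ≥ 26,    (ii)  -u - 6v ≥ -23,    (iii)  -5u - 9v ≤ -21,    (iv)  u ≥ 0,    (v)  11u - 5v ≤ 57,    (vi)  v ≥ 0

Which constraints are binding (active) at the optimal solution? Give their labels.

(v) and (vi)

Vertices and z = -7u + 8v:
  (55/32, 227/64) → z = 523/32
  (192/89, 101/89) → z = -536/89
  (457/71, 196/71) → z = -1631/71
  (21/5, 0) → z = -147/5
  (57/11, 0) → z = -399/11

The minimum is at (57/11, 0). Substituting into each constraint, equality holds for (v) and (vi); the remaining constraints have slack.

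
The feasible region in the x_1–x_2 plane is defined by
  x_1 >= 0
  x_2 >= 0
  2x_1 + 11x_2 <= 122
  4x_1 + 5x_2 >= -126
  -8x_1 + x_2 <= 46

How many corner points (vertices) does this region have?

Intersecting each pair of boundary lines and keeping only the points that satisfy every inequality leaves:
  (0, 0)
  (0, 122/11)
  (61, 0)

3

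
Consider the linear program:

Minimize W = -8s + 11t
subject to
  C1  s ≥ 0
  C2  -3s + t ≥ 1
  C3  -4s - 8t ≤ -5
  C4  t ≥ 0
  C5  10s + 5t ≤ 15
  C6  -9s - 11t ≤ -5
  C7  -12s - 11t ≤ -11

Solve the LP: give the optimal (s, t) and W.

Corner points and W = -8s + 11t:
  (0, 1) → W = 11
  (0, 3) → W = 33
  (2/5, 11/5) → W = 21

s = 0, t = 1, minimum W = 11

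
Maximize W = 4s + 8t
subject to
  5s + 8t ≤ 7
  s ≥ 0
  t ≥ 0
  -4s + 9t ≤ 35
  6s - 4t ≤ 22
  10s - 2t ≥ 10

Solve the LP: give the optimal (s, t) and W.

s = 47/45, t = 2/9, maximum W = 268/45

Feasible corners and W = 4s + 8t:
  (7/5, 0) → W = 28/5
  (47/45, 2/9) → W = 268/45
  (1, 0) → W = 4

The binding constraints are 5s + 8t = 7 and 10s - 2t = 10.
Solving simultaneously gives s = 47/45, t = 2/9.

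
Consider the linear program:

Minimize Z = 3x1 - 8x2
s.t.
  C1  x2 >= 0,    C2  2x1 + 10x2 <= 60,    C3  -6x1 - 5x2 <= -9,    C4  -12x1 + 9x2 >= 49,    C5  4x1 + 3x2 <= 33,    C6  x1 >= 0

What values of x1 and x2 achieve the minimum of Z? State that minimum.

x1 = 0, x2 = 6, minimum Z = -48

Corner points and Z = 3x1 - 8x2:
  (25/69, 409/69) → Z = -139/3
  (0, 6) → Z = -48
  (0, 49/9) → Z = -392/9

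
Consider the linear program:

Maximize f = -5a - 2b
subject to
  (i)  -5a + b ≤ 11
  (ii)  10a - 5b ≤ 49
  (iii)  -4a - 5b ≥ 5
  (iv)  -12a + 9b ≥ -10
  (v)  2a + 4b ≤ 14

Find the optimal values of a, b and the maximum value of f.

a = -109/33, b = -182/33, maximum f = 303/11

The binding constraints are -5a + b = 11 and -12a + 9b = -10.
Solving simultaneously gives a = -109/33, b = -182/33.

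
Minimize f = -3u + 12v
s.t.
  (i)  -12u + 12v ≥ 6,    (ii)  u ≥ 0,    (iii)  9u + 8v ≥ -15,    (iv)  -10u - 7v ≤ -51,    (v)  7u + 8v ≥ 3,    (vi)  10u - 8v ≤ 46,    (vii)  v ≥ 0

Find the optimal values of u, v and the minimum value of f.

Vertices and f = -3u + 12v:
  (95/34, 56/17) → f = 1059/34
  (25, 51/2) → f = 231
  (0, 51/7) → f = 612/7
The feasible region is unbounded (it extends along (0, 1), (4, 5)), but f strictly increases along every unbounded feasible direction, so there is no improving ray and the minimum is attained at a vertex.

The binding constraints are -12u + 12v = 6 and -10u - 7v = -51.
Solving simultaneously gives u = 95/34, v = 56/17.

u = 95/34, v = 56/17, minimum f = 1059/34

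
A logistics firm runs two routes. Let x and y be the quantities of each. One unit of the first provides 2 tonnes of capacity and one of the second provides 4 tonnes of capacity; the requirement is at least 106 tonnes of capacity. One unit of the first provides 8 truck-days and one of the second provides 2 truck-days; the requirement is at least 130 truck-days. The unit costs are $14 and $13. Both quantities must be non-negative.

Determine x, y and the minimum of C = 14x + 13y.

The feasible region is unbounded (it extends along (0, 1), (1, 0)), but C strictly increases along every unbounded feasible direction, so there is no improving ray and the minimum is attained at a vertex.

The binding constraints are 2x + 4y = 106 and 8x + 2y = 130.
Solving simultaneously gives x = 11, y = 21.

x = 11, y = 21, minimum C = 427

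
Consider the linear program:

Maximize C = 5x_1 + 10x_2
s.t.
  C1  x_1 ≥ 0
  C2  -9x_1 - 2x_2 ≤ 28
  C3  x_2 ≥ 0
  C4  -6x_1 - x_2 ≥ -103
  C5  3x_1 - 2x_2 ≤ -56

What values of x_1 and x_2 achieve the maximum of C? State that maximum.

x_1 = 0, x_2 = 103, maximum C = 1030

Feasible corners and C = 5x_1 + 10x_2:
  (0, 103) → C = 1030
  (0, 28) → C = 280
  (10, 43) → C = 480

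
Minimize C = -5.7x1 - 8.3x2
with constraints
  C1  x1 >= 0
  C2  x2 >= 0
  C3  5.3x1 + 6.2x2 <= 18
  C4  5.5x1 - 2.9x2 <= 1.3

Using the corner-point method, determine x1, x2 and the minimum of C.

x1 = 0, x2 = 90/31, minimum C = -747/31

Vertices and C = -5.7x1 - 8.3x2:
  (0, 0) → C = 0
  (0, 90/31) → C = -747/31
  (13/55, 0) → C = -741/550
  (6026/4947, 9211/4947) → C = -221599/9894

The binding constraints are x1 = 0 and 5.3x1 + 6.2x2 = 18.
Solving simultaneously gives x1 = 0, x2 = 90/31.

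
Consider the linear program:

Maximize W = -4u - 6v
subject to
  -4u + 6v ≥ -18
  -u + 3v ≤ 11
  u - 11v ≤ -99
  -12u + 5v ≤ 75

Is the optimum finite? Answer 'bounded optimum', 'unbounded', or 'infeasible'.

The boundaries -4u + 6v = -18 and -u + 3v = 11 meet at (20, 31/3), but that point violates u - 11v ≤ -99. Every candidate vertex is excluded by some other constraint, so the feasible region is empty.

infeasible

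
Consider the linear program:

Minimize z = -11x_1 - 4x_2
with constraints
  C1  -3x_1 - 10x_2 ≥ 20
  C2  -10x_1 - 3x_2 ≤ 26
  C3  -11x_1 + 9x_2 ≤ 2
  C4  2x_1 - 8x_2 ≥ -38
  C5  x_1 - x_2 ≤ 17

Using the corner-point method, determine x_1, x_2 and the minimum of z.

x_1 = 150/13, x_2 = -71/13, minimum z = -1366/13

Corner points and z = -11x_1 - 4x_2:
  (-200/137, -214/137) → z = 3056/137
  (150/13, -71/13) → z = -1366/13
  (-80/41, -266/123) → z = 3704/123
  (25/13, -196/13) → z = 509/13

The optimum lies where -3x_1 - 10x_2 = 20 and x_1 - x_2 = 17.
Solving simultaneously gives x_1 = 150/13, x_2 = -71/13.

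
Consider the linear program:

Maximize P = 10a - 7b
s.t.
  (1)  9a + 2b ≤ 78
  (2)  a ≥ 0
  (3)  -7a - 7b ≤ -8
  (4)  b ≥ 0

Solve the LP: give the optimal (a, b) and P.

a = 26/3, b = 0, maximum P = 260/3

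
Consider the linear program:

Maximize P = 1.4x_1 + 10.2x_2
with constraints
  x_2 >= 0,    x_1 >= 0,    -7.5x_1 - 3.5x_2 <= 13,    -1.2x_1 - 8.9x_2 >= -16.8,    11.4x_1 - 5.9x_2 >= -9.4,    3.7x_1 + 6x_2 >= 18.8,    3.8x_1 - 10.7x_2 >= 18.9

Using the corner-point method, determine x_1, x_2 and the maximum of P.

Corner points and P = 1.4x_1 + 10.2x_2:
  (14, 0) → P = 98/5
  (188/37, 0) → P = 1316/185
  (34797/4666, 2058/2333) → P = 90699/4666
  (31456/6239, 151/6239) → P = 227893/31195

The optimum lies where x_2 = 0 and -1.2x_1 - 8.9x_2 = -16.8.
Solving simultaneously gives x_1 = 14, x_2 = 0.

x_1 = 14, x_2 = 0, maximum P = 19.6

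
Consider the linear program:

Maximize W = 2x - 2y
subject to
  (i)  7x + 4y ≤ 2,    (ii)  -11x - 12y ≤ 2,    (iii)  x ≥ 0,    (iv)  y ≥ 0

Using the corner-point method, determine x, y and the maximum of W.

x = 2/7, y = 0, maximum W = 4/7

Extreme points and W = 2x - 2y:
  (0, 1/2) → W = -1
  (2/7, 0) → W = 4/7
  (0, 0) → W = 0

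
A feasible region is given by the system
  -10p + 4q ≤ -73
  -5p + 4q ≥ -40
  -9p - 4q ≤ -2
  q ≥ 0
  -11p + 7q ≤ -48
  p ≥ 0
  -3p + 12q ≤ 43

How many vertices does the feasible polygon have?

4

Of the 21 pairwise boundary intersections, those satisfying every inequality are:
  (73/10, 0)
  (262/27, 649/108)
  (8, 0)
  (163/12, 335/48)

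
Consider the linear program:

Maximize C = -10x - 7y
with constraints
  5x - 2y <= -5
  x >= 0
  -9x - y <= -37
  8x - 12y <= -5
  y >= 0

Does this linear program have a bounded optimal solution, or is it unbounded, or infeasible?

Vertices and C = -10x - 7y:
  (3, 10) → C = -100
  (0, 37) → C = -259
The feasible region has finitely many vertices and no improving ray; the maximum is -100 at (3, 10).

bounded optimum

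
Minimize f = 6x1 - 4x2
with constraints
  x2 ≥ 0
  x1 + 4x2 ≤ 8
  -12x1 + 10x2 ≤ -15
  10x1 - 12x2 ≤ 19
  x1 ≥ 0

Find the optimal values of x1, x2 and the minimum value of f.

x1 = 5/4, x2 = 0, minimum f = 15/2

Feasible corners and f = 6x1 - 4x2:
  (5/4, 0) → f = 15/2
  (19/10, 0) → f = 57/5
  (70/29, 81/58) → f = 258/29
  (43/13, 61/52) → f = 197/13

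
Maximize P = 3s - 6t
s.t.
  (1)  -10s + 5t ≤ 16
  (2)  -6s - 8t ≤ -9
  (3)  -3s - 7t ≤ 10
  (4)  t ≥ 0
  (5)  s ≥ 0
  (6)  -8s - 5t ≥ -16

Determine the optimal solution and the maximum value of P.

At the optimal vertex, t = 0 and -8s - 5t = -16.
Solving simultaneously gives s = 2, t = 0.

s = 2, t = 0, maximum P = 6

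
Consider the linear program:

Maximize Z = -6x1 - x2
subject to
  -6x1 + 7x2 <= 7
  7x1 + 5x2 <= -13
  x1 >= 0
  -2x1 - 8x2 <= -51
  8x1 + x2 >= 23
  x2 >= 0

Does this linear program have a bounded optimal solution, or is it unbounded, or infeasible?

The boundaries -6x1 + 7x2 = 7 and -2x1 - 8x2 = -51 meet at (301/62, 160/31), but that point violates 7x1 + 5x2 ≤ -13. Every candidate vertex is excluded by some other constraint, so the feasible region is empty.

infeasible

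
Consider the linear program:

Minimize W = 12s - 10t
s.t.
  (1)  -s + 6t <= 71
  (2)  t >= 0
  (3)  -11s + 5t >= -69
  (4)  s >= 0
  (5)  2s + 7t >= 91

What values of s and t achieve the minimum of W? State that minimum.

s = 49/19, t = 233/19, minimum W = -1742/19

Extreme points and W = 12s - 10t:
  (769/61, 850/61) → W = 728/61
  (49/19, 233/19) → W = -1742/19
  (938/87, 863/87) → W = 2626/87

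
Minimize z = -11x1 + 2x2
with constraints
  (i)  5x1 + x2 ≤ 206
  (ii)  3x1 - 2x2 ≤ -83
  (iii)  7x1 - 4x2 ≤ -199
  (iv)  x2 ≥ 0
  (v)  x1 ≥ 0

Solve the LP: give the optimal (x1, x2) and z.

x1 = 625/27, x2 = 2437/27, minimum z = -667/9

At the optimal vertex, 5x1 + x2 = 206 and 7x1 - 4x2 = -199.
Solving simultaneously gives x1 = 625/27, x2 = 2437/27.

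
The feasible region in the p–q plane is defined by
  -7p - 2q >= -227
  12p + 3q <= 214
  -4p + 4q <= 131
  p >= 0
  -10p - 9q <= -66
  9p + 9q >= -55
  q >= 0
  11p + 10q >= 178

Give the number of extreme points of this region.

5

Pairwise boundary intersections that survive every other constraint:
  (463/60, 607/15)
  (107/6, 0)
  (0, 131/4)
  (0, 89/5)
  (178/11, 0)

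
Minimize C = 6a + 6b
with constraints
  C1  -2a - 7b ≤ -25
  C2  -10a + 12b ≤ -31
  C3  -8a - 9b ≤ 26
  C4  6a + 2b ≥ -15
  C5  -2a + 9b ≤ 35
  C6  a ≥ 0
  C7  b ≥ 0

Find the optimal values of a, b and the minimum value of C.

a = 11/2, b = 2, minimum C = 45

Corner points and C = 6a + 6b:
  (11/2, 2) → C = 45
  (25/2, 0) → C = 75
  (233/22, 206/33) → C = 101
The feasible region is unbounded (it extends along (9, 2), (1, 0)), but C strictly increases along every unbounded feasible direction, so there is no improving ray and the minimum is attained at a vertex.

The optimum lies where -2a - 7b = -25 and -10a + 12b = -31.
Solving simultaneously gives a = 11/2, b = 2.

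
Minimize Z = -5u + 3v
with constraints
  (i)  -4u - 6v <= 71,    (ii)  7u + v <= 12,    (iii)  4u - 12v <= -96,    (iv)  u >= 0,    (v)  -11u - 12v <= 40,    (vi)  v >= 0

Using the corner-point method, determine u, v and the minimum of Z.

Vertices and Z = -5u + 3v:
  (6/11, 90/11) → Z = 240/11
  (0, 12) → Z = 36
  (0, 8) → Z = 24

u = 6/11, v = 90/11, minimum Z = 240/11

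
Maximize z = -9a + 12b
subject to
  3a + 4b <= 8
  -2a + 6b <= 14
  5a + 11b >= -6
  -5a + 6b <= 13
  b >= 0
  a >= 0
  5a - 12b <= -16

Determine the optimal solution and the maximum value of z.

Extreme points and z = -9a + 12b:
  (0, 2) → z = 24
  (4/7, 11/7) → z = 96/7
  (0, 4/3) → z = 16

The optimum lies where 3a + 4b = 8 and a = 0.
Solving simultaneously gives a = 0, b = 2.

a = 0, b = 2, maximum z = 24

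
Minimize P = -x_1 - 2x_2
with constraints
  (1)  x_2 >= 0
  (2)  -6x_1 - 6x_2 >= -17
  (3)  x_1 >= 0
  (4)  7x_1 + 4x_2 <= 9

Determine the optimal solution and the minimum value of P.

Vertices and P = -x_1 - 2x_2:
  (0, 0) → P = 0
  (9/7, 0) → P = -9/7
  (0, 9/4) → P = -9/2

The binding constraints are x_1 = 0 and 7x_1 + 4x_2 = 9.
Solving simultaneously gives x_1 = 0, x_2 = 9/4.

x_1 = 0, x_2 = 9/4, minimum P = -9/2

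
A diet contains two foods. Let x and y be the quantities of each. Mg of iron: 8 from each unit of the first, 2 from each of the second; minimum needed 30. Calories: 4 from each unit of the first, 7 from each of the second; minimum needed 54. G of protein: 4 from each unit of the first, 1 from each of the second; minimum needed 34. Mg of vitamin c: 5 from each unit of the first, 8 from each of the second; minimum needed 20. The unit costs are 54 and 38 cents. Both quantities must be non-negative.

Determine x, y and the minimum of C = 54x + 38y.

x = 23/3, y = 10/3, minimum C = 1622/3

Feasible corners and C = 54x + 38y:
  (0, 34) → C = 1292
  (27/2, 0) → C = 729
  (23/3, 10/3) → C = 1622/3
The feasible region is unbounded (it extends along (0, 1), (1, 0)), but C strictly increases along every unbounded feasible direction, so there is no improving ray and the minimum is attained at a vertex.

The binding constraints are 4x + 7y = 54 and 4x + y = 34.
Solving simultaneously gives x = 23/3, y = 10/3.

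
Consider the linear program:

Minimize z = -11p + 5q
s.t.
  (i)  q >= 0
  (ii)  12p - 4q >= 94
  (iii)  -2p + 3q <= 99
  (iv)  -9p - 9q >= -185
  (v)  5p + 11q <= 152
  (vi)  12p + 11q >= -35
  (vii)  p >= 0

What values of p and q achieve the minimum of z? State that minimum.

Feasible corners and z = -11p + 5q:
  (47/6, 0) → z = -517/6
  (185/9, 0) → z = -2035/9
  (821/76, 677/76) → z = -2823/38
  (667/54, 443/54) → z = -2561/27

At the optimal vertex, q = 0 and -9p - 9q = -185.
Solving simultaneously gives p = 185/9, q = 0.

p = 185/9, q = 0, minimum z = -2035/9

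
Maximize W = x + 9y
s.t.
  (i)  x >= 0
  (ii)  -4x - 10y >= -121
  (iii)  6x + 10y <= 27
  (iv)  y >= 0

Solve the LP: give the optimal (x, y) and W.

x = 0, y = 27/10, maximum W = 243/10

Vertices and W = x + 9y:
  (0, 27/10) → W = 243/10
  (0, 0) → W = 0
  (9/2, 0) → W = 9/2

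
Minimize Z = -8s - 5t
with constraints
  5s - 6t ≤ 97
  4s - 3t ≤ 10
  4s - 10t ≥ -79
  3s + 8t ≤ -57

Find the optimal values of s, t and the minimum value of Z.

Corner points and Z = -8s - 5t:
  (-77/3, -338/9) → Z = 3538/9
  (-91/41, -258/41) → Z = 2018/41
  (-601/31, 9/62) → Z = 9571/62
The feasible region is unbounded (it extends along (-6, -5), (-5, -2)), but Z strictly increases along every unbounded feasible direction, so there is no improving ray and the minimum is attained at a vertex.

s = -91/41, t = -258/41, minimum Z = 2018/41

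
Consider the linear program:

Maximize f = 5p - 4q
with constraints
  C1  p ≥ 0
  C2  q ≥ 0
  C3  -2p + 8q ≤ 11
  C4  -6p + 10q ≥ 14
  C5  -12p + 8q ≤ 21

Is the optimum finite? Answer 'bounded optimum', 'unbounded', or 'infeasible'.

infeasible

The boundaries p = 0 and q = 0 meet at (0, 0), but that point violates -6p + 10q ≥ 14. Every candidate vertex is excluded by some other constraint, so the feasible region is empty.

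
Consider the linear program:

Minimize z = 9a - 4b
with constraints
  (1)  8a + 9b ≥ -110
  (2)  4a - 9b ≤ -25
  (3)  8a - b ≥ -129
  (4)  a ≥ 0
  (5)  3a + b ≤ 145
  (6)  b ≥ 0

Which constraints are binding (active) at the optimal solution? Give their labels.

Corner points and z = 9a - 4b:
  (0, 25/9) → z = -100/9
  (1280/31, 655/31) → z = 8900/31
  (0, 129) → z = -516
  (16/11, 1547/11) → z = -6044/11

The minimum is at (16/11, 1547/11). Substituting into each constraint, equality holds for (3) and (5); the remaining constraints have slack.

(3) and (5)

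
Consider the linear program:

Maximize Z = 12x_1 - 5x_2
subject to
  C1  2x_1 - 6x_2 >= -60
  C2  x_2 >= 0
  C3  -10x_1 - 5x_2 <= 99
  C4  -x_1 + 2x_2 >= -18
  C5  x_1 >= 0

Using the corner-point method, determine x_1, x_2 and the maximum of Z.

x_1 = 114, x_2 = 48, maximum Z = 1128

Corner points and Z = 12x_1 - 5x_2:
  (114, 48) → Z = 1128
  (0, 10) → Z = -50
  (18, 0) → Z = 216
  (0, 0) → Z = 0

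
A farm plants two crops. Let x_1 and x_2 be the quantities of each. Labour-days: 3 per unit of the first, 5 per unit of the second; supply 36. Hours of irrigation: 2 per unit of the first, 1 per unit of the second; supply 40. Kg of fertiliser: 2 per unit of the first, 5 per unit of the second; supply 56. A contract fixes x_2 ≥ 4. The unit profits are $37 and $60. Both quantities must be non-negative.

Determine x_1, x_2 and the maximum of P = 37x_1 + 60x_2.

x_1 = 16/3, x_2 = 4, maximum P = 1312/3

Vertices and P = 37x_1 + 60x_2:
  (0, 36/5) → P = 432
  (0, 4) → P = 240
  (16/3, 4) → P = 1312/3

At the optimal vertex, 3x_1 + 5x_2 = 36 and x_2 = 4.
Solving simultaneously gives x_1 = 16/3, x_2 = 4.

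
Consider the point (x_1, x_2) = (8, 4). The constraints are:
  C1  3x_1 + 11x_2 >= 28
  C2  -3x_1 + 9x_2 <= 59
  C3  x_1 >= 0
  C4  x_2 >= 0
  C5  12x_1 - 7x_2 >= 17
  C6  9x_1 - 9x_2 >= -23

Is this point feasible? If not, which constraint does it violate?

C1: 68 ≥ 28 ✓
C2: 12 ≤ 59 ✓
C3: 8 ≥ 0 ✓
C4: 4 ≥ 0 ✓
C5: 68 ≥ 17 ✓
C6: 36 ≥ -23 ✓

feasible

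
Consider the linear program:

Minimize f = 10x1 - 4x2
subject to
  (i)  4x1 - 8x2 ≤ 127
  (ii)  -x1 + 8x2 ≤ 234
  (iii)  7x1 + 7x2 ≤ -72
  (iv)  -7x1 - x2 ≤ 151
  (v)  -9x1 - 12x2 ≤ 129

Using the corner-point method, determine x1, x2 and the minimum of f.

x1 = -985/42, x2 = 79/6, minimum f = -6031/21

Vertices and f = 10x1 - 4x2:
  (-985/42, 79/6) → f = -6031/21
  (13/7, -85/7) → f = 470/7
  (-561/25, 152/25) → f = -6218/25

At the optimal vertex, 7x1 + 7x2 = -72 and -7x1 - x2 = 151.
Solving simultaneously gives x1 = -985/42, x2 = 79/6.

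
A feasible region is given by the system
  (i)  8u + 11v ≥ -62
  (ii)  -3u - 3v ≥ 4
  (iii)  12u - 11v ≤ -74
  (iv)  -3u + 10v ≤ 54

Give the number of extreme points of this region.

4

Intersecting each pair of boundary lines and keeping only the points that satisfy every inequality leaves:
  (-34/5, -38/55)
  (-1214/113, 246/113)
  (-266/69, 58/23)
  (-202/39, 50/13)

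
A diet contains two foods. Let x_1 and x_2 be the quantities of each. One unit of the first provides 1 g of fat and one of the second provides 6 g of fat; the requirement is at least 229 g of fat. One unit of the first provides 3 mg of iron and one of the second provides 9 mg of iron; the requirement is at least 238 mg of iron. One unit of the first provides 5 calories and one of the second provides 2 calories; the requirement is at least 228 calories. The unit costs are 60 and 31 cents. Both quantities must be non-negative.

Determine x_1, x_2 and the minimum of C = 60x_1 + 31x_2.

Feasible corners and C = 60x_1 + 31x_2:
  (0, 114) → C = 3534
  (229, 0) → C = 13740
  (65/2, 131/4) → C = 11861/4
The feasible region is unbounded (it extends along (0, 1), (1, 0)), but C strictly increases along every unbounded feasible direction, so there is no improving ray and the minimum is attained at a vertex.

x_1 = 65/2, x_2 = 131/4, minimum C = 11861/4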